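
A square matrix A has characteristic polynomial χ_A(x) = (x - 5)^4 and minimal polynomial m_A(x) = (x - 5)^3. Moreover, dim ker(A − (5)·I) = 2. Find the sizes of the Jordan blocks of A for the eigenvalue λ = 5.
Block sizes for λ = 5: [3, 1]

Step 1 — from the characteristic polynomial, algebraic multiplicity of λ = 5 is 4. From dim ker(A − (5)·I) = 2, there are exactly 2 Jordan blocks for λ = 5.
Step 2 — from the minimal polynomial, the factor (x − 5)^3 tells us the largest block for λ = 5 has size 3.
Step 3 — with total size 4, 2 blocks, and largest block 3, the block sizes (in nonincreasing order) are [3, 1].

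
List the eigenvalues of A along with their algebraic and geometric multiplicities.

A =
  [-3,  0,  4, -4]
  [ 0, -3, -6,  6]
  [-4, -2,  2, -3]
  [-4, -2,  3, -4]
λ = -3: alg = 2, geom = 2; λ = -1: alg = 2, geom = 1

Step 1 — factor the characteristic polynomial to read off the algebraic multiplicities:
  χ_A(x) = (x + 1)^2*(x + 3)^2

Step 2 — compute geometric multiplicities via the rank-nullity identity g(λ) = n − rank(A − λI):
  rank(A − (-3)·I) = 2, so dim ker(A − (-3)·I) = n − 2 = 2
  rank(A − (-1)·I) = 3, so dim ker(A − (-1)·I) = n − 3 = 1

Summary:
  λ = -3: algebraic multiplicity = 2, geometric multiplicity = 2
  λ = -1: algebraic multiplicity = 2, geometric multiplicity = 1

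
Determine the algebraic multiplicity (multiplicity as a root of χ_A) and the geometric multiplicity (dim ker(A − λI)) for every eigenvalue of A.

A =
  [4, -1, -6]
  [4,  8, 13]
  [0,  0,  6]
λ = 6: alg = 3, geom = 1

Step 1 — factor the characteristic polynomial to read off the algebraic multiplicities:
  χ_A(x) = (x - 6)^3

Step 2 — compute geometric multiplicities via the rank-nullity identity g(λ) = n − rank(A − λI):
  rank(A − (6)·I) = 2, so dim ker(A − (6)·I) = n − 2 = 1

Summary:
  λ = 6: algebraic multiplicity = 3, geometric multiplicity = 1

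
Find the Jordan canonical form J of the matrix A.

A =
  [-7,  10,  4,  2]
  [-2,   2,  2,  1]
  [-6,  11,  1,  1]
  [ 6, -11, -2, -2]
J_1(-3) ⊕ J_2(-1) ⊕ J_1(-1)

The characteristic polynomial is
  det(x·I − A) = x^4 + 6*x^3 + 12*x^2 + 10*x + 3 = (x + 1)^3*(x + 3)

Eigenvalues and multiplicities (the geometric multiplicity of λ is n − rank(A − λI), which equals the number of Jordan blocks for λ):
  λ = -3: algebraic multiplicity = 1, geometric multiplicity = 1
  λ = -1: algebraic multiplicity = 3, geometric multiplicity = 2

Determining the block sizes for each eigenvalue:
  λ = -3: one block (gm = 1), so the single block has size am = 1 → block sizes [1]
  λ = -1: 2 blocks summing to 3 forces exactly one block of size 2 and the rest size 1 → block sizes [2, 1]

Assembling the blocks gives a Jordan form
J =
  [-3,  0,  0,  0]
  [ 0, -1,  1,  0]
  [ 0,  0, -1,  0]
  [ 0,  0,  0, -1]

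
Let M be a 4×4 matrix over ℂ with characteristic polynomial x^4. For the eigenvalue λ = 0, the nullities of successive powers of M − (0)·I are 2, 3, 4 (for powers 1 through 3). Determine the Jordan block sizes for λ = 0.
Block sizes for λ = 0: [3, 1]

From the dimensions of kernels of powers, the number of Jordan blocks of size at least j is d_j − d_{j−1} where d_j = dim ker(N^j) (with d_0 = 0). Computing the differences gives [2, 1, 1].
The number of blocks of size exactly k is (#blocks of size ≥ k) − (#blocks of size ≥ k + 1), so the partition is: 1 block(s) of size 1, 1 block(s) of size 3.
In nonincreasing order the block sizes are [3, 1].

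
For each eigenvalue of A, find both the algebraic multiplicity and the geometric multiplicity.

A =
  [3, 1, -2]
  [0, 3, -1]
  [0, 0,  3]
λ = 3: alg = 3, geom = 1

Step 1 — factor the characteristic polynomial to read off the algebraic multiplicities:
  χ_A(x) = (x - 3)^3

Step 2 — compute geometric multiplicities via the rank-nullity identity g(λ) = n − rank(A − λI):
  rank(A − (3)·I) = 2, so dim ker(A − (3)·I) = n − 2 = 1

Summary:
  λ = 3: algebraic multiplicity = 3, geometric multiplicity = 1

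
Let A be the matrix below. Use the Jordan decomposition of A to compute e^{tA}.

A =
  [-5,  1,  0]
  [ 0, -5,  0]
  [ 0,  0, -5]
e^{tA} =
  [exp(-5*t), t*exp(-5*t), 0]
  [0, exp(-5*t), 0]
  [0, 0, exp(-5*t)]

Strategy: write A = P · J · P⁻¹ where J is a Jordan canonical form, so e^{tA} = P · e^{tJ} · P⁻¹, and e^{tJ} can be computed block-by-block.

A has Jordan form
J =
  [-5,  1,  0]
  [ 0, -5,  0]
  [ 0,  0, -5]
(up to reordering of blocks).

Per-block formulas:
  For a 2×2 Jordan block J_2(-5): exp(t · J_2(-5)) = e^(-5t)·(I + t·N), where N is the 2×2 nilpotent shift.
  For a 1×1 block at λ = -5: exp(t · [-5]) = [e^(-5t)].

After assembling e^{tJ} and conjugating by P, we get:

e^{tA} =
  [exp(-5*t), t*exp(-5*t), 0]
  [0, exp(-5*t), 0]
  [0, 0, exp(-5*t)]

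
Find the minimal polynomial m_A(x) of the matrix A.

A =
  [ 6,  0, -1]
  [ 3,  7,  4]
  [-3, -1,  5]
x^3 - 18*x^2 + 108*x - 216

The characteristic polynomial is χ_A(x) = (x - 6)^3, so the eigenvalues are known. The minimal polynomial is
  m_A(x) = Π_λ (x − λ)^{k_λ}
where k_λ is the size of the *largest* Jordan block for λ (equivalently, the smallest k with (A − λI)^k v = 0 for every generalised eigenvector v of λ).

  λ = 6: largest Jordan block has size 3, contributing (x − 6)^3

So m_A(x) = (x - 6)^3 = x^3 - 18*x^2 + 108*x - 216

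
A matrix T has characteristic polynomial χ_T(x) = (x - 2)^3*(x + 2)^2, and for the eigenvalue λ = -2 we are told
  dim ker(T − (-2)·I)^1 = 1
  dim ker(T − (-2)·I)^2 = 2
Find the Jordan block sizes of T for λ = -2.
Block sizes for λ = -2: [2]

From the dimensions of kernels of powers, the number of Jordan blocks of size at least j is d_j − d_{j−1} where d_j = dim ker(N^j) (with d_0 = 0). Computing the differences gives [1, 1].
The number of blocks of size exactly k is (#blocks of size ≥ k) − (#blocks of size ≥ k + 1), so the partition is: 1 block(s) of size 2.
In nonincreasing order the block sizes are [2].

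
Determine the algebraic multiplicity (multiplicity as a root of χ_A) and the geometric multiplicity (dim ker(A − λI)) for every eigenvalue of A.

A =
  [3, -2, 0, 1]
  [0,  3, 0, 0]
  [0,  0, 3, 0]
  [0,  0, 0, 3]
λ = 3: alg = 4, geom = 3

Step 1 — factor the characteristic polynomial to read off the algebraic multiplicities:
  χ_A(x) = (x - 3)^4

Step 2 — compute geometric multiplicities via the rank-nullity identity g(λ) = n − rank(A − λI):
  rank(A − (3)·I) = 1, so dim ker(A − (3)·I) = n − 1 = 3

Summary:
  λ = 3: algebraic multiplicity = 4, geometric multiplicity = 3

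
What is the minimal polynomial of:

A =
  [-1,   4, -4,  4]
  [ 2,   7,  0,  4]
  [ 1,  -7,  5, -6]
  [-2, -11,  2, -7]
x^2 - 2*x + 1

The characteristic polynomial is χ_A(x) = (x - 1)^4, so the eigenvalues are known. The minimal polynomial is
  m_A(x) = Π_λ (x − λ)^{k_λ}
where k_λ is the size of the *largest* Jordan block for λ (equivalently, the smallest k with (A − λI)^k v = 0 for every generalised eigenvector v of λ).

  λ = 1: largest Jordan block has size 2, contributing (x − 1)^2

So m_A(x) = (x - 1)^2 = x^2 - 2*x + 1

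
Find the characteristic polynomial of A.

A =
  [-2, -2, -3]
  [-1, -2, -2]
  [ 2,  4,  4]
x^3

Expanding det(x·I − A) (e.g. by cofactor expansion or by noting that A is similar to its Jordan form J, which has the same characteristic polynomial as A) gives
  χ_A(x) = x^3
which factors as x^3. The eigenvalues (with algebraic multiplicities) are λ = 0 with multiplicity 3.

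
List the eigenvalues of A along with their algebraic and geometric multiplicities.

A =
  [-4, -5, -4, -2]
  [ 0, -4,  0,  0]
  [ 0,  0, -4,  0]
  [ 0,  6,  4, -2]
λ = -4: alg = 3, geom = 2; λ = -2: alg = 1, geom = 1

Step 1 — factor the characteristic polynomial to read off the algebraic multiplicities:
  χ_A(x) = (x + 2)*(x + 4)^3

Step 2 — compute geometric multiplicities via the rank-nullity identity g(λ) = n − rank(A − λI):
  rank(A − (-4)·I) = 2, so dim ker(A − (-4)·I) = n − 2 = 2
  rank(A − (-2)·I) = 3, so dim ker(A − (-2)·I) = n − 3 = 1

Summary:
  λ = -4: algebraic multiplicity = 3, geometric multiplicity = 2
  λ = -2: algebraic multiplicity = 1, geometric multiplicity = 1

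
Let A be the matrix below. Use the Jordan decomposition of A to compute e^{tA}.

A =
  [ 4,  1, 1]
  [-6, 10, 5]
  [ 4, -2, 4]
e^{tA} =
  [t^2*exp(6*t) - 2*t*exp(6*t) + exp(6*t), t*exp(6*t), t^2*exp(6*t)/2 + t*exp(6*t)]
  [4*t^2*exp(6*t) - 6*t*exp(6*t), 4*t*exp(6*t) + exp(6*t), 2*t^2*exp(6*t) + 5*t*exp(6*t)]
  [-2*t^2*exp(6*t) + 4*t*exp(6*t), -2*t*exp(6*t), -t^2*exp(6*t) - 2*t*exp(6*t) + exp(6*t)]

Strategy: write A = P · J · P⁻¹ where J is a Jordan canonical form, so e^{tA} = P · e^{tJ} · P⁻¹, and e^{tJ} can be computed block-by-block.

A has Jordan form
J =
  [6, 1, 0]
  [0, 6, 1]
  [0, 0, 6]
(up to reordering of blocks).

Per-block formulas:
  For a 3×3 Jordan block J_3(6): exp(t · J_3(6)) = e^(6t)·(I + t·N + (t^2/2)·N^2), where N is the 3×3 nilpotent shift.

After assembling e^{tJ} and conjugating by P, we get:

e^{tA} =
  [t^2*exp(6*t) - 2*t*exp(6*t) + exp(6*t), t*exp(6*t), t^2*exp(6*t)/2 + t*exp(6*t)]
  [4*t^2*exp(6*t) - 6*t*exp(6*t), 4*t*exp(6*t) + exp(6*t), 2*t^2*exp(6*t) + 5*t*exp(6*t)]
  [-2*t^2*exp(6*t) + 4*t*exp(6*t), -2*t*exp(6*t), -t^2*exp(6*t) - 2*t*exp(6*t) + exp(6*t)]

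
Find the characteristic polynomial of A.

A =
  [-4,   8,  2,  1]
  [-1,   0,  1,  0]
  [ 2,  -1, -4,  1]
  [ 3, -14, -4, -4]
x^4 + 12*x^3 + 54*x^2 + 108*x + 81

Expanding det(x·I − A) (e.g. by cofactor expansion or by noting that A is similar to its Jordan form J, which has the same characteristic polynomial as A) gives
  χ_A(x) = x^4 + 12*x^3 + 54*x^2 + 108*x + 81
which factors as (x + 3)^4. The eigenvalues (with algebraic multiplicities) are λ = -3 with multiplicity 4.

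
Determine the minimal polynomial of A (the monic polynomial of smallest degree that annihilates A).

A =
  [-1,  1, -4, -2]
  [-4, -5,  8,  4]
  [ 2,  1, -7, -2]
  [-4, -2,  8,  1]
x^2 + 6*x + 9

The characteristic polynomial is χ_A(x) = (x + 3)^4, so the eigenvalues are known. The minimal polynomial is
  m_A(x) = Π_λ (x − λ)^{k_λ}
where k_λ is the size of the *largest* Jordan block for λ (equivalently, the smallest k with (A − λI)^k v = 0 for every generalised eigenvector v of λ).

  λ = -3: largest Jordan block has size 2, contributing (x + 3)^2

So m_A(x) = (x + 3)^2 = x^2 + 6*x + 9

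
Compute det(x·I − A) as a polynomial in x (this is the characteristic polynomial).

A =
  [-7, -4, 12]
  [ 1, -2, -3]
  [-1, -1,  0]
x^3 + 9*x^2 + 27*x + 27

Expanding det(x·I − A) (e.g. by cofactor expansion or by noting that A is similar to its Jordan form J, which has the same characteristic polynomial as A) gives
  χ_A(x) = x^3 + 9*x^2 + 27*x + 27
which factors as (x + 3)^3. The eigenvalues (with algebraic multiplicities) are λ = -3 with multiplicity 3.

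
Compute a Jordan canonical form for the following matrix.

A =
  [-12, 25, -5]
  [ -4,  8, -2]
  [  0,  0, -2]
J_2(-2) ⊕ J_1(-2)

The characteristic polynomial is
  det(x·I − A) = x^3 + 6*x^2 + 12*x + 8 = (x + 2)^3

Eigenvalues and multiplicities (the geometric multiplicity of λ is n − rank(A − λI), which equals the number of Jordan blocks for λ):
  λ = -2: algebraic multiplicity = 3, geometric multiplicity = 2

Determining the block sizes for each eigenvalue:
  λ = -2: 2 blocks summing to 3 forces exactly one block of size 2 and the rest size 1 → block sizes [2, 1]

Assembling the blocks gives a Jordan form
J =
  [-2,  1,  0]
  [ 0, -2,  0]
  [ 0,  0, -2]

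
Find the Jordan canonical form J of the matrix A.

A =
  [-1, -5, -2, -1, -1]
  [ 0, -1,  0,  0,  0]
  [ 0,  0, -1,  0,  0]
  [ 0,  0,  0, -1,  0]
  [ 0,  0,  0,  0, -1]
J_2(-1) ⊕ J_1(-1) ⊕ J_1(-1) ⊕ J_1(-1)

The characteristic polynomial is
  det(x·I − A) = x^5 + 5*x^4 + 10*x^3 + 10*x^2 + 5*x + 1 = (x + 1)^5

Eigenvalues and multiplicities (the geometric multiplicity of λ is n − rank(A − λI), which equals the number of Jordan blocks for λ):
  λ = -1: algebraic multiplicity = 5, geometric multiplicity = 4

Determining the block sizes for each eigenvalue:
  λ = -1: 4 blocks summing to 5 forces exactly one block of size 2 and the rest size 1 → block sizes [2, 1, 1, 1]

Assembling the blocks gives a Jordan form
J =
  [-1,  1,  0,  0,  0]
  [ 0, -1,  0,  0,  0]
  [ 0,  0, -1,  0,  0]
  [ 0,  0,  0, -1,  0]
  [ 0,  0,  0,  0, -1]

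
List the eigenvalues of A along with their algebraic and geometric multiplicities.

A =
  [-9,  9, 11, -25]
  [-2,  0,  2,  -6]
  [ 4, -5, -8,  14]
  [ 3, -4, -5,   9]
λ = -2: alg = 4, geom = 2

Step 1 — factor the characteristic polynomial to read off the algebraic multiplicities:
  χ_A(x) = (x + 2)^4

Step 2 — compute geometric multiplicities via the rank-nullity identity g(λ) = n − rank(A − λI):
  rank(A − (-2)·I) = 2, so dim ker(A − (-2)·I) = n − 2 = 2

Summary:
  λ = -2: algebraic multiplicity = 4, geometric multiplicity = 2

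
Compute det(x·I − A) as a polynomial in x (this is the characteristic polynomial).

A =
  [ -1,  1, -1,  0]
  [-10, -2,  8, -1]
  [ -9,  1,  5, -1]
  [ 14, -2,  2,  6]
x^4 - 8*x^3 - 8*x^2 + 96*x + 144

Expanding det(x·I − A) (e.g. by cofactor expansion or by noting that A is similar to its Jordan form J, which has the same characteristic polynomial as A) gives
  χ_A(x) = x^4 - 8*x^3 - 8*x^2 + 96*x + 144
which factors as (x - 6)^2*(x + 2)^2. The eigenvalues (with algebraic multiplicities) are λ = -2 with multiplicity 2, λ = 6 with multiplicity 2.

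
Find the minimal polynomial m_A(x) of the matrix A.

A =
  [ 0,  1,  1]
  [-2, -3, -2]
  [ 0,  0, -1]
x^2 + 3*x + 2

The characteristic polynomial is χ_A(x) = (x + 1)^2*(x + 2), so the eigenvalues are known. The minimal polynomial is
  m_A(x) = Π_λ (x − λ)^{k_λ}
where k_λ is the size of the *largest* Jordan block for λ (equivalently, the smallest k with (A − λI)^k v = 0 for every generalised eigenvector v of λ).

  λ = -2: largest Jordan block has size 1, contributing (x + 2)
  λ = -1: largest Jordan block has size 1, contributing (x + 1)

So m_A(x) = (x + 1)*(x + 2) = x^2 + 3*x + 2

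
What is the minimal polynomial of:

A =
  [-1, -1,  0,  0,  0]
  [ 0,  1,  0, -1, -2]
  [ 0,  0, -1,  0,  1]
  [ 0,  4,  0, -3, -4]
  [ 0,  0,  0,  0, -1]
x^3 + 3*x^2 + 3*x + 1

The characteristic polynomial is χ_A(x) = (x + 1)^5, so the eigenvalues are known. The minimal polynomial is
  m_A(x) = Π_λ (x − λ)^{k_λ}
where k_λ is the size of the *largest* Jordan block for λ (equivalently, the smallest k with (A − λI)^k v = 0 for every generalised eigenvector v of λ).

  λ = -1: largest Jordan block has size 3, contributing (x + 1)^3

So m_A(x) = (x + 1)^3 = x^3 + 3*x^2 + 3*x + 1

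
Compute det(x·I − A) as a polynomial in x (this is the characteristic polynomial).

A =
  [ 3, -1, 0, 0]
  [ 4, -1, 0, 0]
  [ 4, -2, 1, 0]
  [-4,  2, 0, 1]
x^4 - 4*x^3 + 6*x^2 - 4*x + 1

Expanding det(x·I − A) (e.g. by cofactor expansion or by noting that A is similar to its Jordan form J, which has the same characteristic polynomial as A) gives
  χ_A(x) = x^4 - 4*x^3 + 6*x^2 - 4*x + 1
which factors as (x - 1)^4. The eigenvalues (with algebraic multiplicities) are λ = 1 with multiplicity 4.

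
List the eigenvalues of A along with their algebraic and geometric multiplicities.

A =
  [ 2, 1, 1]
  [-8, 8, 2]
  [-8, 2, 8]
λ = 6: alg = 3, geom = 2

Step 1 — factor the characteristic polynomial to read off the algebraic multiplicities:
  χ_A(x) = (x - 6)^3

Step 2 — compute geometric multiplicities via the rank-nullity identity g(λ) = n − rank(A − λI):
  rank(A − (6)·I) = 1, so dim ker(A − (6)·I) = n − 1 = 2

Summary:
  λ = 6: algebraic multiplicity = 3, geometric multiplicity = 2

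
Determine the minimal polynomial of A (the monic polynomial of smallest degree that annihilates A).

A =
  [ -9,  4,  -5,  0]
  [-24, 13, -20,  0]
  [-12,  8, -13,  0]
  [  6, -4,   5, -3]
x^2 + 6*x + 9

The characteristic polynomial is χ_A(x) = (x + 3)^4, so the eigenvalues are known. The minimal polynomial is
  m_A(x) = Π_λ (x − λ)^{k_λ}
where k_λ is the size of the *largest* Jordan block for λ (equivalently, the smallest k with (A − λI)^k v = 0 for every generalised eigenvector v of λ).

  λ = -3: largest Jordan block has size 2, contributing (x + 3)^2

So m_A(x) = (x + 3)^2 = x^2 + 6*x + 9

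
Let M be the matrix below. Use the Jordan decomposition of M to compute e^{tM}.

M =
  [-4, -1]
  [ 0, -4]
e^{tM} =
  [exp(-4*t), -t*exp(-4*t)]
  [0, exp(-4*t)]

Strategy: write M = P · J · P⁻¹ where J is a Jordan canonical form, so e^{tM} = P · e^{tJ} · P⁻¹, and e^{tJ} can be computed block-by-block.

M has Jordan form
J =
  [-4,  1]
  [ 0, -4]
(up to reordering of blocks).

Per-block formulas:
  For a 2×2 Jordan block J_2(-4): exp(t · J_2(-4)) = e^(-4t)·(I + t·N), where N is the 2×2 nilpotent shift.

After assembling e^{tJ} and conjugating by P, we get:

e^{tM} =
  [exp(-4*t), -t*exp(-4*t)]
  [0, exp(-4*t)]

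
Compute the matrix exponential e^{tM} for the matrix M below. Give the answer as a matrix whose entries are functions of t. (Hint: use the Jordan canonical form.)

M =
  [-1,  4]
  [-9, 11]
e^{tM} =
  [-6*t*exp(5*t) + exp(5*t), 4*t*exp(5*t)]
  [-9*t*exp(5*t), 6*t*exp(5*t) + exp(5*t)]

Strategy: write M = P · J · P⁻¹ where J is a Jordan canonical form, so e^{tM} = P · e^{tJ} · P⁻¹, and e^{tJ} can be computed block-by-block.

M has Jordan form
J =
  [5, 1]
  [0, 5]
(up to reordering of blocks).

Per-block formulas:
  For a 2×2 Jordan block J_2(5): exp(t · J_2(5)) = e^(5t)·(I + t·N), where N is the 2×2 nilpotent shift.

After assembling e^{tJ} and conjugating by P, we get:

e^{tM} =
  [-6*t*exp(5*t) + exp(5*t), 4*t*exp(5*t)]
  [-9*t*exp(5*t), 6*t*exp(5*t) + exp(5*t)]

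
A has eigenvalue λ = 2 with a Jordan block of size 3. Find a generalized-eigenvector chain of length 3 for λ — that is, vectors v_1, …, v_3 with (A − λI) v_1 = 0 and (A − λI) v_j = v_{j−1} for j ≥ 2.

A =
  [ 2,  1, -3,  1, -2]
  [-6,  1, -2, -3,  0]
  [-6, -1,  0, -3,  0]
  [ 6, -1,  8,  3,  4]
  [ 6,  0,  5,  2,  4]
A Jordan chain for λ = 2 of length 3:
v_1 = (6, 0, 0, -12, -6)ᵀ
v_2 = (0, -6, -6, 6, 6)ᵀ
v_3 = (1, 0, 0, 0, 0)ᵀ

Let N = A − (2)·I. We want v_3 with N^3 v_3 = 0 but N^2 v_3 ≠ 0; then v_{j-1} := N · v_j for j = 3, …, 2.

Pick v_3 = (1, 0, 0, 0, 0)ᵀ.
Then v_2 = N · v_3 = (0, -6, -6, 6, 6)ᵀ.
Then v_1 = N · v_2 = (6, 0, 0, -12, -6)ᵀ.

Sanity check: (A − (2)·I) v_1 = (0, 0, 0, 0, 0)ᵀ = 0. ✓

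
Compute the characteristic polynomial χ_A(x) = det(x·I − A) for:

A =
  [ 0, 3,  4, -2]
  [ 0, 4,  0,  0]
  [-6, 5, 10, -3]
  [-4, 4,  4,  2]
x^4 - 16*x^3 + 96*x^2 - 256*x + 256

Expanding det(x·I − A) (e.g. by cofactor expansion or by noting that A is similar to its Jordan form J, which has the same characteristic polynomial as A) gives
  χ_A(x) = x^4 - 16*x^3 + 96*x^2 - 256*x + 256
which factors as (x - 4)^4. The eigenvalues (with algebraic multiplicities) are λ = 4 with multiplicity 4.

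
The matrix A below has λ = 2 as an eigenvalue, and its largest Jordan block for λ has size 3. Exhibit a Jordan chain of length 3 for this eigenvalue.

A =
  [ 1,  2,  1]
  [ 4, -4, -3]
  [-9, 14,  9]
A Jordan chain for λ = 2 of length 3:
v_1 = (0, -1, 2)ᵀ
v_2 = (-1, 4, -9)ᵀ
v_3 = (1, 0, 0)ᵀ

Let N = A − (2)·I. We want v_3 with N^3 v_3 = 0 but N^2 v_3 ≠ 0; then v_{j-1} := N · v_j for j = 3, …, 2.

Pick v_3 = (1, 0, 0)ᵀ.
Then v_2 = N · v_3 = (-1, 4, -9)ᵀ.
Then v_1 = N · v_2 = (0, -1, 2)ᵀ.

Sanity check: (A − (2)·I) v_1 = (0, 0, 0)ᵀ = 0. ✓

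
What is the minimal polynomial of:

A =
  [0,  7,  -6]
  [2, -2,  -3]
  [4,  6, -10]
x^3 + 12*x^2 + 48*x + 64

The characteristic polynomial is χ_A(x) = (x + 4)^3, so the eigenvalues are known. The minimal polynomial is
  m_A(x) = Π_λ (x − λ)^{k_λ}
where k_λ is the size of the *largest* Jordan block for λ (equivalently, the smallest k with (A − λI)^k v = 0 for every generalised eigenvector v of λ).

  λ = -4: largest Jordan block has size 3, contributing (x + 4)^3

So m_A(x) = (x + 4)^3 = x^3 + 12*x^2 + 48*x + 64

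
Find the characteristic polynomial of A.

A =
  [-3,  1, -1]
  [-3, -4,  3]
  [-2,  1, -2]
x^3 + 9*x^2 + 24*x + 16

Expanding det(x·I − A) (e.g. by cofactor expansion or by noting that A is similar to its Jordan form J, which has the same characteristic polynomial as A) gives
  χ_A(x) = x^3 + 9*x^2 + 24*x + 16
which factors as (x + 1)*(x + 4)^2. The eigenvalues (with algebraic multiplicities) are λ = -4 with multiplicity 2, λ = -1 with multiplicity 1.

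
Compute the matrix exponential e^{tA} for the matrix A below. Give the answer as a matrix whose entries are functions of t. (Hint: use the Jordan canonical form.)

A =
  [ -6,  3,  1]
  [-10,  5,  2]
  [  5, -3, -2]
e^{tA} =
  [-5*t*exp(-t) + exp(-t), 3*t*exp(-t), t*exp(-t)]
  [-10*t*exp(-t), 6*t*exp(-t) + exp(-t), 2*t*exp(-t)]
  [5*t*exp(-t), -3*t*exp(-t), -t*exp(-t) + exp(-t)]

Strategy: write A = P · J · P⁻¹ where J is a Jordan canonical form, so e^{tA} = P · e^{tJ} · P⁻¹, and e^{tJ} can be computed block-by-block.

A has Jordan form
J =
  [-1,  1,  0]
  [ 0, -1,  0]
  [ 0,  0, -1]
(up to reordering of blocks).

Per-block formulas:
  For a 1×1 block at λ = -1: exp(t · [-1]) = [e^(-1t)].
  For a 2×2 Jordan block J_2(-1): exp(t · J_2(-1)) = e^(-1t)·(I + t·N), where N is the 2×2 nilpotent shift.

After assembling e^{tJ} and conjugating by P, we get:

e^{tA} =
  [-5*t*exp(-t) + exp(-t), 3*t*exp(-t), t*exp(-t)]
  [-10*t*exp(-t), 6*t*exp(-t) + exp(-t), 2*t*exp(-t)]
  [5*t*exp(-t), -3*t*exp(-t), -t*exp(-t) + exp(-t)]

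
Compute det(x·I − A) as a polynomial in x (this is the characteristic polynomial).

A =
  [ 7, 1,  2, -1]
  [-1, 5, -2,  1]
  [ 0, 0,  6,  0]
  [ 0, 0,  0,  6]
x^4 - 24*x^3 + 216*x^2 - 864*x + 1296

Expanding det(x·I − A) (e.g. by cofactor expansion or by noting that A is similar to its Jordan form J, which has the same characteristic polynomial as A) gives
  χ_A(x) = x^4 - 24*x^3 + 216*x^2 - 864*x + 1296
which factors as (x - 6)^4. The eigenvalues (with algebraic multiplicities) are λ = 6 with multiplicity 4.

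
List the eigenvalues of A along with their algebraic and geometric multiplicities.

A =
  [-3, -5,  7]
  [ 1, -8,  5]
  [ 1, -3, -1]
λ = -4: alg = 3, geom = 1

Step 1 — factor the characteristic polynomial to read off the algebraic multiplicities:
  χ_A(x) = (x + 4)^3

Step 2 — compute geometric multiplicities via the rank-nullity identity g(λ) = n − rank(A − λI):
  rank(A − (-4)·I) = 2, so dim ker(A − (-4)·I) = n − 2 = 1

Summary:
  λ = -4: algebraic multiplicity = 3, geometric multiplicity = 1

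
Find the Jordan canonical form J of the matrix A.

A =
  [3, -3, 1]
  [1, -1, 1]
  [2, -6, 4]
J_2(2) ⊕ J_1(2)

The characteristic polynomial is
  det(x·I − A) = x^3 - 6*x^2 + 12*x - 8 = (x - 2)^3

Eigenvalues and multiplicities (the geometric multiplicity of λ is n − rank(A − λI), which equals the number of Jordan blocks for λ):
  λ = 2: algebraic multiplicity = 3, geometric multiplicity = 2

Determining the block sizes for each eigenvalue:
  λ = 2: 2 blocks summing to 3 forces exactly one block of size 2 and the rest size 1 → block sizes [2, 1]

Assembling the blocks gives a Jordan form
J =
  [2, 1, 0]
  [0, 2, 0]
  [0, 0, 2]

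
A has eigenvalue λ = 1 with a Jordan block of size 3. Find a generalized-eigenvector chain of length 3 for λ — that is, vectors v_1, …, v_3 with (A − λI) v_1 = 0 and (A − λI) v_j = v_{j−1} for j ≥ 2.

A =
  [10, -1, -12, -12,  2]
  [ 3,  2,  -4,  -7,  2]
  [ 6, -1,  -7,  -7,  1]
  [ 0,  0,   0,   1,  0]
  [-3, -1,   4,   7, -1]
A Jordan chain for λ = 1 of length 3:
v_1 = (-3, -1, -2, 0, 1)ᵀ
v_2 = (-12, -7, -7, 0, 7)ᵀ
v_3 = (0, 0, 0, 1, 0)ᵀ

Let N = A − (1)·I. We want v_3 with N^3 v_3 = 0 but N^2 v_3 ≠ 0; then v_{j-1} := N · v_j for j = 3, …, 2.

Pick v_3 = (0, 0, 0, 1, 0)ᵀ.
Then v_2 = N · v_3 = (-12, -7, -7, 0, 7)ᵀ.
Then v_1 = N · v_2 = (-3, -1, -2, 0, 1)ᵀ.

Sanity check: (A − (1)·I) v_1 = (0, 0, 0, 0, 0)ᵀ = 0. ✓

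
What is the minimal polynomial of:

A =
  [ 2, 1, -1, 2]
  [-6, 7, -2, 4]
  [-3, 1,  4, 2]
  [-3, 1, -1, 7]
x^2 - 10*x + 25

The characteristic polynomial is χ_A(x) = (x - 5)^4, so the eigenvalues are known. The minimal polynomial is
  m_A(x) = Π_λ (x − λ)^{k_λ}
where k_λ is the size of the *largest* Jordan block for λ (equivalently, the smallest k with (A − λI)^k v = 0 for every generalised eigenvector v of λ).

  λ = 5: largest Jordan block has size 2, contributing (x − 5)^2

So m_A(x) = (x - 5)^2 = x^2 - 10*x + 25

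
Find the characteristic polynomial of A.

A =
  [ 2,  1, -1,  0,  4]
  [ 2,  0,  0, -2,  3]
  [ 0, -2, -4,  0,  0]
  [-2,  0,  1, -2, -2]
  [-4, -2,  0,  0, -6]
x^5 + 10*x^4 + 40*x^3 + 80*x^2 + 80*x + 32

Expanding det(x·I − A) (e.g. by cofactor expansion or by noting that A is similar to its Jordan form J, which has the same characteristic polynomial as A) gives
  χ_A(x) = x^5 + 10*x^4 + 40*x^3 + 80*x^2 + 80*x + 32
which factors as (x + 2)^5. The eigenvalues (with algebraic multiplicities) are λ = -2 with multiplicity 5.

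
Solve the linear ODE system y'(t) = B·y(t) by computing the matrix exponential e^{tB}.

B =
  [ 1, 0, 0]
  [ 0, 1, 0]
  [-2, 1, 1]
e^{tB} =
  [exp(t), 0, 0]
  [0, exp(t), 0]
  [-2*t*exp(t), t*exp(t), exp(t)]

Strategy: write B = P · J · P⁻¹ where J is a Jordan canonical form, so e^{tB} = P · e^{tJ} · P⁻¹, and e^{tJ} can be computed block-by-block.

B has Jordan form
J =
  [1, 1, 0]
  [0, 1, 0]
  [0, 0, 1]
(up to reordering of blocks).

Per-block formulas:
  For a 1×1 block at λ = 1: exp(t · [1]) = [e^(1t)].
  For a 2×2 Jordan block J_2(1): exp(t · J_2(1)) = e^(1t)·(I + t·N), where N is the 2×2 nilpotent shift.

After assembling e^{tJ} and conjugating by P, we get:

e^{tB} =
  [exp(t), 0, 0]
  [0, exp(t), 0]
  [-2*t*exp(t), t*exp(t), exp(t)]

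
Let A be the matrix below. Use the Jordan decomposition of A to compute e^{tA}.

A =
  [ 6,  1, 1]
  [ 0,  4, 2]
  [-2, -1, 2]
e^{tA} =
  [t^2*exp(4*t) + 2*t*exp(4*t) + exp(4*t), t^2*exp(4*t)/2 + t*exp(4*t), t^2*exp(4*t) + t*exp(4*t)]
  [-2*t^2*exp(4*t), -t^2*exp(4*t) + exp(4*t), -2*t^2*exp(4*t) + 2*t*exp(4*t)]
  [-2*t*exp(4*t), -t*exp(4*t), -2*t*exp(4*t) + exp(4*t)]

Strategy: write A = P · J · P⁻¹ where J is a Jordan canonical form, so e^{tA} = P · e^{tJ} · P⁻¹, and e^{tJ} can be computed block-by-block.

A has Jordan form
J =
  [4, 1, 0]
  [0, 4, 1]
  [0, 0, 4]
(up to reordering of blocks).

Per-block formulas:
  For a 3×3 Jordan block J_3(4): exp(t · J_3(4)) = e^(4t)·(I + t·N + (t^2/2)·N^2), where N is the 3×3 nilpotent shift.

After assembling e^{tJ} and conjugating by P, we get:

e^{tA} =
  [t^2*exp(4*t) + 2*t*exp(4*t) + exp(4*t), t^2*exp(4*t)/2 + t*exp(4*t), t^2*exp(4*t) + t*exp(4*t)]
  [-2*t^2*exp(4*t), -t^2*exp(4*t) + exp(4*t), -2*t^2*exp(4*t) + 2*t*exp(4*t)]
  [-2*t*exp(4*t), -t*exp(4*t), -2*t*exp(4*t) + exp(4*t)]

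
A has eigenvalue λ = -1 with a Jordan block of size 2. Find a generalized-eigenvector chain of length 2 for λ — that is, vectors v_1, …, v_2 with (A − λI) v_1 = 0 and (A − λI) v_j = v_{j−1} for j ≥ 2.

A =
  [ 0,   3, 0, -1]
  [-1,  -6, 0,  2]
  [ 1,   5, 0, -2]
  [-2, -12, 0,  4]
A Jordan chain for λ = -1 of length 2:
v_1 = (1, -1, 0, -2)ᵀ
v_2 = (1, 0, -1, 0)ᵀ

Let N = A − (-1)·I. We want v_2 with N^2 v_2 = 0 but N^1 v_2 ≠ 0; then v_{j-1} := N · v_j for j = 2, …, 2.

Pick v_2 = (1, 0, -1, 0)ᵀ.
Then v_1 = N · v_2 = (1, -1, 0, -2)ᵀ.

Sanity check: (A − (-1)·I) v_1 = (0, 0, 0, 0)ᵀ = 0. ✓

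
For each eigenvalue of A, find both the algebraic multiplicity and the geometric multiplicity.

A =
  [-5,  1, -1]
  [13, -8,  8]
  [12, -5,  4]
λ = -3: alg = 3, geom = 1

Step 1 — factor the characteristic polynomial to read off the algebraic multiplicities:
  χ_A(x) = (x + 3)^3

Step 2 — compute geometric multiplicities via the rank-nullity identity g(λ) = n − rank(A − λI):
  rank(A − (-3)·I) = 2, so dim ker(A − (-3)·I) = n − 2 = 1

Summary:
  λ = -3: algebraic multiplicity = 3, geometric multiplicity = 1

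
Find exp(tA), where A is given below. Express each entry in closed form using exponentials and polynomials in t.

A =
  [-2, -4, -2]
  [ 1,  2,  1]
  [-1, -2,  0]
e^{tA} =
  [t^2 - 2*t + 1, 2*t^2 - 4*t, -2*t]
  [-t^2/2 + t, -t^2 + 2*t + 1, t]
  [-t, -2*t, 1]

Strategy: write A = P · J · P⁻¹ where J is a Jordan canonical form, so e^{tA} = P · e^{tJ} · P⁻¹, and e^{tJ} can be computed block-by-block.

A has Jordan form
J =
  [0, 1, 0]
  [0, 0, 1]
  [0, 0, 0]
(up to reordering of blocks).

Per-block formulas:
  For a 3×3 Jordan block J_3(0): exp(t · J_3(0)) = e^(0t)·(I + t·N + (t^2/2)·N^2), where N is the 3×3 nilpotent shift.

After assembling e^{tJ} and conjugating by P, we get:

e^{tA} =
  [t^2 - 2*t + 1, 2*t^2 - 4*t, -2*t]
  [-t^2/2 + t, -t^2 + 2*t + 1, t]
  [-t, -2*t, 1]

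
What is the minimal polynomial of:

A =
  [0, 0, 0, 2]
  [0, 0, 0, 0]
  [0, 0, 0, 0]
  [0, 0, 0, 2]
x^2 - 2*x

The characteristic polynomial is χ_A(x) = x^3*(x - 2), so the eigenvalues are known. The minimal polynomial is
  m_A(x) = Π_λ (x − λ)^{k_λ}
where k_λ is the size of the *largest* Jordan block for λ (equivalently, the smallest k with (A − λI)^k v = 0 for every generalised eigenvector v of λ).

  λ = 0: largest Jordan block has size 1, contributing (x − 0)
  λ = 2: largest Jordan block has size 1, contributing (x − 2)

So m_A(x) = x*(x - 2) = x^2 - 2*x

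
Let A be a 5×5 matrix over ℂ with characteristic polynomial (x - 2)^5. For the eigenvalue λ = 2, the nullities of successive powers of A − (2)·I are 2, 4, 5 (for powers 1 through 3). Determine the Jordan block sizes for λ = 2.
Block sizes for λ = 2: [3, 2]

From the dimensions of kernels of powers, the number of Jordan blocks of size at least j is d_j − d_{j−1} where d_j = dim ker(N^j) (with d_0 = 0). Computing the differences gives [2, 2, 1].
The number of blocks of size exactly k is (#blocks of size ≥ k) − (#blocks of size ≥ k + 1), so the partition is: 1 block(s) of size 2, 1 block(s) of size 3.
In nonincreasing order the block sizes are [3, 2].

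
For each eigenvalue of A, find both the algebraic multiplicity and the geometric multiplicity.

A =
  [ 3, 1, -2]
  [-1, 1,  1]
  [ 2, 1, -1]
λ = 1: alg = 3, geom = 1

Step 1 — factor the characteristic polynomial to read off the algebraic multiplicities:
  χ_A(x) = (x - 1)^3

Step 2 — compute geometric multiplicities via the rank-nullity identity g(λ) = n − rank(A − λI):
  rank(A − (1)·I) = 2, so dim ker(A − (1)·I) = n − 2 = 1

Summary:
  λ = 1: algebraic multiplicity = 3, geometric multiplicity = 1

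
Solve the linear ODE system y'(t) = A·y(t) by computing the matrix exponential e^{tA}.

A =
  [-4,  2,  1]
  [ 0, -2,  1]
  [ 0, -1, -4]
e^{tA} =
  [exp(-4*t), t*exp(-3*t) + exp(-3*t) - exp(-4*t), t*exp(-3*t)]
  [0, t*exp(-3*t) + exp(-3*t), t*exp(-3*t)]
  [0, -t*exp(-3*t), -t*exp(-3*t) + exp(-3*t)]

Strategy: write A = P · J · P⁻¹ where J is a Jordan canonical form, so e^{tA} = P · e^{tJ} · P⁻¹, and e^{tJ} can be computed block-by-block.

A has Jordan form
J =
  [-4,  0,  0]
  [ 0, -3,  1]
  [ 0,  0, -3]
(up to reordering of blocks).

Per-block formulas:
  For a 2×2 Jordan block J_2(-3): exp(t · J_2(-3)) = e^(-3t)·(I + t·N), where N is the 2×2 nilpotent shift.
  For a 1×1 block at λ = -4: exp(t · [-4]) = [e^(-4t)].

After assembling e^{tJ} and conjugating by P, we get:

e^{tA} =
  [exp(-4*t), t*exp(-3*t) + exp(-3*t) - exp(-4*t), t*exp(-3*t)]
  [0, t*exp(-3*t) + exp(-3*t), t*exp(-3*t)]
  [0, -t*exp(-3*t), -t*exp(-3*t) + exp(-3*t)]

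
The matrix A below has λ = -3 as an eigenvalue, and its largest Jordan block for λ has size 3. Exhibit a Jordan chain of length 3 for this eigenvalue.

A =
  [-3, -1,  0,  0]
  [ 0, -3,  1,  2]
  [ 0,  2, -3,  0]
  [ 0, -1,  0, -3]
A Jordan chain for λ = -3 of length 3:
v_1 = (-1, 0, 2, -1)ᵀ
v_2 = (0, 1, 0, 0)ᵀ
v_3 = (0, 0, 1, 0)ᵀ

Let N = A − (-3)·I. We want v_3 with N^3 v_3 = 0 but N^2 v_3 ≠ 0; then v_{j-1} := N · v_j for j = 3, …, 2.

Pick v_3 = (0, 0, 1, 0)ᵀ.
Then v_2 = N · v_3 = (0, 1, 0, 0)ᵀ.
Then v_1 = N · v_2 = (-1, 0, 2, -1)ᵀ.

Sanity check: (A − (-3)·I) v_1 = (0, 0, 0, 0)ᵀ = 0. ✓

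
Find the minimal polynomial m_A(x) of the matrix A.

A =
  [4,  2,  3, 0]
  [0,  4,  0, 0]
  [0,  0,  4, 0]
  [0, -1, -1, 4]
x^2 - 8*x + 16

The characteristic polynomial is χ_A(x) = (x - 4)^4, so the eigenvalues are known. The minimal polynomial is
  m_A(x) = Π_λ (x − λ)^{k_λ}
where k_λ is the size of the *largest* Jordan block for λ (equivalently, the smallest k with (A − λI)^k v = 0 for every generalised eigenvector v of λ).

  λ = 4: largest Jordan block has size 2, contributing (x − 4)^2

So m_A(x) = (x - 4)^2 = x^2 - 8*x + 16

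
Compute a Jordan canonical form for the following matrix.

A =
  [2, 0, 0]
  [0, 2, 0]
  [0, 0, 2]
J_1(2) ⊕ J_1(2) ⊕ J_1(2)

The characteristic polynomial is
  det(x·I − A) = x^3 - 6*x^2 + 12*x - 8 = (x - 2)^3

Eigenvalues and multiplicities (the geometric multiplicity of λ is n − rank(A − λI), which equals the number of Jordan blocks for λ):
  λ = 2: algebraic multiplicity = 3, geometric multiplicity = 3

Determining the block sizes for each eigenvalue:
  λ = 2: gm = am = 3, so every block has size 1 → block sizes [1, 1, 1]

Assembling the blocks gives a Jordan form
J =
  [2, 0, 0]
  [0, 2, 0]
  [0, 0, 2]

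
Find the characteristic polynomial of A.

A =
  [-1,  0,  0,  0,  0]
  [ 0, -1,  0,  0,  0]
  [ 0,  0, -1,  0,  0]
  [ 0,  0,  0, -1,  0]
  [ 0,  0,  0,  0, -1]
x^5 + 5*x^4 + 10*x^3 + 10*x^2 + 5*x + 1

Expanding det(x·I − A) (e.g. by cofactor expansion or by noting that A is similar to its Jordan form J, which has the same characteristic polynomial as A) gives
  χ_A(x) = x^5 + 5*x^4 + 10*x^3 + 10*x^2 + 5*x + 1
which factors as (x + 1)^5. The eigenvalues (with algebraic multiplicities) are λ = -1 with multiplicity 5.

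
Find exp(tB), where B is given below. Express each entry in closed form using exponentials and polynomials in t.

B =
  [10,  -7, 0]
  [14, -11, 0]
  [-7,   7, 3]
e^{tB} =
  [2*exp(3*t) - exp(-4*t), -exp(3*t) + exp(-4*t), 0]
  [2*exp(3*t) - 2*exp(-4*t), -exp(3*t) + 2*exp(-4*t), 0]
  [-exp(3*t) + exp(-4*t), exp(3*t) - exp(-4*t), exp(3*t)]

Strategy: write B = P · J · P⁻¹ where J is a Jordan canonical form, so e^{tB} = P · e^{tJ} · P⁻¹, and e^{tJ} can be computed block-by-block.

B has Jordan form
J =
  [-4, 0, 0]
  [ 0, 3, 0]
  [ 0, 0, 3]
(up to reordering of blocks).

Per-block formulas:
  For a 1×1 block at λ = -4: exp(t · [-4]) = [e^(-4t)].
  For a 1×1 block at λ = 3: exp(t · [3]) = [e^(3t)].

After assembling e^{tJ} and conjugating by P, we get:

e^{tB} =
  [2*exp(3*t) - exp(-4*t), -exp(3*t) + exp(-4*t), 0]
  [2*exp(3*t) - 2*exp(-4*t), -exp(3*t) + 2*exp(-4*t), 0]
  [-exp(3*t) + exp(-4*t), exp(3*t) - exp(-4*t), exp(3*t)]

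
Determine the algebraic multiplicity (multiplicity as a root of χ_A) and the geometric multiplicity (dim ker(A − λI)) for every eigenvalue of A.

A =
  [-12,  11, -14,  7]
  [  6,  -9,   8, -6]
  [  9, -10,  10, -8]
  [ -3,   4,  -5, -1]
λ = -3: alg = 4, geom = 2

Step 1 — factor the characteristic polynomial to read off the algebraic multiplicities:
  χ_A(x) = (x + 3)^4

Step 2 — compute geometric multiplicities via the rank-nullity identity g(λ) = n − rank(A − λI):
  rank(A − (-3)·I) = 2, so dim ker(A − (-3)·I) = n − 2 = 2

Summary:
  λ = -3: algebraic multiplicity = 4, geometric multiplicity = 2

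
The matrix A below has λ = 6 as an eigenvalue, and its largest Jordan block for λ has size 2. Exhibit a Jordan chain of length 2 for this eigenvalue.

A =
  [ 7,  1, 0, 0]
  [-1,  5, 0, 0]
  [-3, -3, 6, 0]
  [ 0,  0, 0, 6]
A Jordan chain for λ = 6 of length 2:
v_1 = (1, -1, -3, 0)ᵀ
v_2 = (1, 0, 0, 0)ᵀ

Let N = A − (6)·I. We want v_2 with N^2 v_2 = 0 but N^1 v_2 ≠ 0; then v_{j-1} := N · v_j for j = 2, …, 2.

Pick v_2 = (1, 0, 0, 0)ᵀ.
Then v_1 = N · v_2 = (1, -1, -3, 0)ᵀ.

Sanity check: (A − (6)·I) v_1 = (0, 0, 0, 0)ᵀ = 0. ✓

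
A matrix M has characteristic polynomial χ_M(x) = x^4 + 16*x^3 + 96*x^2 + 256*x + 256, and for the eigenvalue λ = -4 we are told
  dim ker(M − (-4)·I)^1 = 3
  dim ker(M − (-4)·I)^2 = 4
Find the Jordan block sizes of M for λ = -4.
Block sizes for λ = -4: [2, 1, 1]

From the dimensions of kernels of powers, the number of Jordan blocks of size at least j is d_j − d_{j−1} where d_j = dim ker(N^j) (with d_0 = 0). Computing the differences gives [3, 1].
The number of blocks of size exactly k is (#blocks of size ≥ k) − (#blocks of size ≥ k + 1), so the partition is: 2 block(s) of size 1, 1 block(s) of size 2.
In nonincreasing order the block sizes are [2, 1, 1].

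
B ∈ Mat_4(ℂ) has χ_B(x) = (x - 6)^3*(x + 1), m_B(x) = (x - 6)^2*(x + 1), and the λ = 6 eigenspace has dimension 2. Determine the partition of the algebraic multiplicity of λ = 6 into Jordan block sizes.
Block sizes for λ = 6: [2, 1]

Step 1 — from the characteristic polynomial, algebraic multiplicity of λ = 6 is 3. From dim ker(B − (6)·I) = 2, there are exactly 2 Jordan blocks for λ = 6.
Step 2 — from the minimal polynomial, the factor (x − 6)^2 tells us the largest block for λ = 6 has size 2.
Step 3 — with total size 3, 2 blocks, and largest block 2, the block sizes (in nonincreasing order) are [2, 1].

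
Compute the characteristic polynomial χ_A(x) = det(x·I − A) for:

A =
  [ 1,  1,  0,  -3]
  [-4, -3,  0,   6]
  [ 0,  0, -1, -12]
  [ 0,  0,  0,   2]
x^4 + x^3 - 3*x^2 - 5*x - 2

Expanding det(x·I − A) (e.g. by cofactor expansion or by noting that A is similar to its Jordan form J, which has the same characteristic polynomial as A) gives
  χ_A(x) = x^4 + x^3 - 3*x^2 - 5*x - 2
which factors as (x - 2)*(x + 1)^3. The eigenvalues (with algebraic multiplicities) are λ = -1 with multiplicity 3, λ = 2 with multiplicity 1.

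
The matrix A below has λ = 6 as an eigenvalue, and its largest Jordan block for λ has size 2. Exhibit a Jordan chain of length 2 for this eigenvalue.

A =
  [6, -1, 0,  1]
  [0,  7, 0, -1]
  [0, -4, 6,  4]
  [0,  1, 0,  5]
A Jordan chain for λ = 6 of length 2:
v_1 = (-1, 1, -4, 1)ᵀ
v_2 = (0, 1, 0, 0)ᵀ

Let N = A − (6)·I. We want v_2 with N^2 v_2 = 0 but N^1 v_2 ≠ 0; then v_{j-1} := N · v_j for j = 2, …, 2.

Pick v_2 = (0, 1, 0, 0)ᵀ.
Then v_1 = N · v_2 = (-1, 1, -4, 1)ᵀ.

Sanity check: (A − (6)·I) v_1 = (0, 0, 0, 0)ᵀ = 0. ✓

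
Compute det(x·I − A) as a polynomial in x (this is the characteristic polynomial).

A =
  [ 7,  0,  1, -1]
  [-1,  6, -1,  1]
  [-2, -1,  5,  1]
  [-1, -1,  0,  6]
x^4 - 24*x^3 + 216*x^2 - 864*x + 1296

Expanding det(x·I − A) (e.g. by cofactor expansion or by noting that A is similar to its Jordan form J, which has the same characteristic polynomial as A) gives
  χ_A(x) = x^4 - 24*x^3 + 216*x^2 - 864*x + 1296
which factors as (x - 6)^4. The eigenvalues (with algebraic multiplicities) are λ = 6 with multiplicity 4.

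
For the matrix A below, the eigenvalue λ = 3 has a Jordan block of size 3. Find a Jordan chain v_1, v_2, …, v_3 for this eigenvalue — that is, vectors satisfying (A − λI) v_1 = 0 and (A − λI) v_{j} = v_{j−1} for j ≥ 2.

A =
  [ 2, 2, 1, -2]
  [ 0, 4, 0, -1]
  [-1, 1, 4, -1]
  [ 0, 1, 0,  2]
A Jordan chain for λ = 3 of length 3:
v_1 = (-1, 0, -1, 0)ᵀ
v_2 = (2, 1, 1, 1)ᵀ
v_3 = (0, 1, 0, 0)ᵀ

Let N = A − (3)·I. We want v_3 with N^3 v_3 = 0 but N^2 v_3 ≠ 0; then v_{j-1} := N · v_j for j = 3, …, 2.

Pick v_3 = (0, 1, 0, 0)ᵀ.
Then v_2 = N · v_3 = (2, 1, 1, 1)ᵀ.
Then v_1 = N · v_2 = (-1, 0, -1, 0)ᵀ.

Sanity check: (A − (3)·I) v_1 = (0, 0, 0, 0)ᵀ = 0. ✓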